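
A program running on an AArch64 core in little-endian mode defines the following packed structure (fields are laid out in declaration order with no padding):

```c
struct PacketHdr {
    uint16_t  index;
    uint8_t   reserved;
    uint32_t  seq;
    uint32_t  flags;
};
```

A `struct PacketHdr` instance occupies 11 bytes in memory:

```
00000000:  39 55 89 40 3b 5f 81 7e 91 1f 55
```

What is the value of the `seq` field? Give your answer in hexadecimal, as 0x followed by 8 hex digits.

0x815F3B40

`seq` follows `index` (2 B), `reserved` (1 B), so it starts at offset 2 + 1 = 3 and occupies 4 bytes.
Bytes at offsets 3..6: 40 3B 5F 81.
Little-endian stores the least-significant byte at the lowest address.
Reassemble most-significant byte first: 81 5F 3B 40 → 0x815F3B40.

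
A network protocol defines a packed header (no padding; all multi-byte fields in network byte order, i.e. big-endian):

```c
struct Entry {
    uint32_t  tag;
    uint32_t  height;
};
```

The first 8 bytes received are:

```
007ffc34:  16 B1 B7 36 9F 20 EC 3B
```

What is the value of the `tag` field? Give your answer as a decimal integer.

`tag` is the first field, at byte offset 0, occupying 4 bytes.
Bytes at offsets 0..3: 16 B1 B7 36.
Big-endian stores the most-significant byte at the lowest address.
The bytes are already most-significant first: 0x16B1B736.
0x16B1B736 = 380745526.

380745526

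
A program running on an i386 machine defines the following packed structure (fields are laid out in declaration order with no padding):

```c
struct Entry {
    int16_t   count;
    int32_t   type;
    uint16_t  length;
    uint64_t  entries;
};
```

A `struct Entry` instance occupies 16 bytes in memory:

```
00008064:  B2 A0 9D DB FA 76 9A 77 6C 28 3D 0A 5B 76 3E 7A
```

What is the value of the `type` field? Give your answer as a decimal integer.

1996151709

`type` follows `count` (2 bytes), so it starts at byte offset 2 and occupies 4 bytes.
Bytes at offsets 2..5: 9D DB FA 76.
In little-endian order the low byte comes first in memory.
Reassemble most-significant byte first: 76 FA DB 9D → 0x76FADB9D.
0x76FADB9D = 1996151709.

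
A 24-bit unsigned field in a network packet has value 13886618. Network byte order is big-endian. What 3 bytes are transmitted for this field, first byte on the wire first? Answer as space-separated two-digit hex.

D3 E4 9A

13886618 in hexadecimal, padded to 24 bits, is 0xD3E49A.
Split into bytes (most-significant first): D3 E4 9A.
In big-endian order the high byte comes first in memory.
So the memory order matches the most-significant-first order: D3 E4 9A.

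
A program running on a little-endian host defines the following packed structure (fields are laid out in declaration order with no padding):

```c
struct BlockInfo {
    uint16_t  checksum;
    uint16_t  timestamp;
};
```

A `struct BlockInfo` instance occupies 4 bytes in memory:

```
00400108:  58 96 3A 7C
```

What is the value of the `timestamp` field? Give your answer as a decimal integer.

`timestamp` follows `checksum` (2 bytes), so it starts at byte offset 2 and occupies 2 bytes.
Bytes at offsets 2..3: 3A 7C.
In little-endian order the low byte comes first in memory.
Reassemble most-significant byte first: 7C 3A → 0x7C3A.
0x7C3A = 31802.

31802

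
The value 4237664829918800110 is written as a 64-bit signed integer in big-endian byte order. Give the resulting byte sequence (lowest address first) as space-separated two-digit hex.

3A CF 35 B5 F0 79 E8 EE

4237664829918800110 in hexadecimal, padded to 64 bits, is 0x3ACF35B5F079E8EE.
Split into bytes (most-significant first): 3A CF 35 B5 F0 79 E8 EE.
Big-endian: lowest address holds the most-significant byte.
So the memory order matches the most-significant-first order: 3A CF 35 B5 F0 79 E8 EE.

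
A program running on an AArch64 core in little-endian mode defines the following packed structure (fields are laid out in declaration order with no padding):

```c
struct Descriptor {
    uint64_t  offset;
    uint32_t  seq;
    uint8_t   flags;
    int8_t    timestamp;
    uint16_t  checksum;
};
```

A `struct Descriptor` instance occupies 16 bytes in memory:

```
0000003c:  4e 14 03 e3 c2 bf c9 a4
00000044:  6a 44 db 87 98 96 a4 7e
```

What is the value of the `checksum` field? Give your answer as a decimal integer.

`checksum` follows `offset` (8 B), `seq` (4 B), `flags` (1 B), `timestamp` (1 B), so it starts at offset 8 + 4 + 1 + 1 = 14 and occupies 2 bytes.
Bytes at offsets 14..15: A4 7E.
In little-endian order the low byte comes first in memory.
Reassemble most-significant byte first: 7E A4 → 0x7EA4.
0x7EA4 = 32420.

32420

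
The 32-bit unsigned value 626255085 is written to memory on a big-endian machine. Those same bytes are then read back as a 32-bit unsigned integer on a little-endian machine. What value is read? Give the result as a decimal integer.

3991163685

626255085 in 32-bit hexadecimal is 0x2553E4ED.
Stored big-endian, the bytes at ascending addresses are 25 53 E4 ED.
Read back as little-endian, the first byte is least significant, giving 0xEDE45325.
0xEDE45325 = 3991163685.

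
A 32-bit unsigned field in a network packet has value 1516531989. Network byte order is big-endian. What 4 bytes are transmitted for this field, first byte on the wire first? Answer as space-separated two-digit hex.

1516531989 in hexadecimal, padded to 32 bits, is 0x5A647115.
Split into bytes (most-significant first): 5A 64 71 15.
In big-endian order the high byte comes first in memory.
So the memory order matches the most-significant-first order: 5A 64 71 15.

5A 64 71 15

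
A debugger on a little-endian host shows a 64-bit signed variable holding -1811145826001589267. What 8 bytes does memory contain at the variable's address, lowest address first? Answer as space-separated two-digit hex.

Two's complement of -1811145826001589267 in 64 bits: 1811145826001589267 = 0x19227B886B419413; invert → 0xE6DD847794BE6BEC; add 1 → 0xE6DD847794BE6BED.
Split into bytes (most-significant first): E6 DD 84 77 94 BE 6B ED.
Little-endian stores the least-significant byte at the lowest address.
So at ascending addresses the bytes are ED 6B BE 94 77 84 DD E6.

ED 6B BE 94 77 84 DD E6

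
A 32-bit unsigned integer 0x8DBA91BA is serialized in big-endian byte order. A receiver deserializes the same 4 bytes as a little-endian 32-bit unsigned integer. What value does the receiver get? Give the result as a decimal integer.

Stored big-endian, the bytes at ascending addresses are 8D BA 91 BA.
Read back as little-endian, the first byte is least significant, giving 0xBA91BA8D.
0xBA91BA8D = 3130112653.

3130112653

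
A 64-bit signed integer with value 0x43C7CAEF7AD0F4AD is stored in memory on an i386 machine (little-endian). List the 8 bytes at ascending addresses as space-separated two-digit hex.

Split into bytes (most-significant first): 43 C7 CA EF 7A D0 F4 AD.
Little-endian: lowest address holds the least-significant byte.
So at ascending addresses the bytes are AD F4 D0 7A EF CA C7 43.

AD F4 D0 7A EF CA C7 43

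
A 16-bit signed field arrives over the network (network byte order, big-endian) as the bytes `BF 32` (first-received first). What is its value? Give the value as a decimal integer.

Big-endian stores the most-significant byte at the lowest address.
The bytes are already most-significant first: 0xBF32.
Top bit is set, so as a signed 16-bit value this is 0xBF32 − 2^16 = -16590.

-16590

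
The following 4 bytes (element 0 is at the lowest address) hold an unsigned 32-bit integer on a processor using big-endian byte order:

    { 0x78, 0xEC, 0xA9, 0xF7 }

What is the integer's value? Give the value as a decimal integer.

2028775927

Big-endian stores the most-significant byte at the lowest address.
The bytes are already most-significant first: 0x78ECA9F7.
0x78ECA9F7 = 2028775927.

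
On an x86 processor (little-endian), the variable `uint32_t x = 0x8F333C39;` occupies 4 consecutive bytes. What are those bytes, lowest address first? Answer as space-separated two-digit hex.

39 3C 33 8F

Split into bytes (most-significant first): 8F 33 3C 39.
Little-endian stores the least-significant byte at the lowest address.
So at ascending addresses the bytes are 39 3C 33 8F.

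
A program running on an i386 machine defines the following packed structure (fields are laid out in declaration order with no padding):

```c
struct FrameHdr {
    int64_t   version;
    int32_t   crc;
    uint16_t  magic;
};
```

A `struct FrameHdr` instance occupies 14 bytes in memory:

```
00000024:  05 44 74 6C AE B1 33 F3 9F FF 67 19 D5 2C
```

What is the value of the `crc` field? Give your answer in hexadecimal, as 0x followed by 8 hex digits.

`crc` follows `version` (8 bytes), so it starts at byte offset 8 and occupies 4 bytes.
Bytes at offsets 8..11: 9F FF 67 19.
Little-endian stores the least-significant byte at the lowest address.
Reassemble most-significant byte first: 19 67 FF 9F → 0x1967FF9F.

0x1967FF9F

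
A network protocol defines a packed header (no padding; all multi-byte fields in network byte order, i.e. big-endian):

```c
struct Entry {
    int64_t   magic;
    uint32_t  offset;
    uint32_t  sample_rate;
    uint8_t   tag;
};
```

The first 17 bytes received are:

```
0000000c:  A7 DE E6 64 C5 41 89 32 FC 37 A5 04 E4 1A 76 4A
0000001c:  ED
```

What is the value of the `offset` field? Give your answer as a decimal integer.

`offset` follows `magic` (8 bytes), so it starts at byte offset 8 and occupies 4 bytes.
Bytes at offsets 8..11: FC 37 A5 04.
Big-endian: lowest address holds the most-significant byte.
The bytes are already most-significant first: 0xFC37A504.
0xFC37A504 = 4231505156.

4231505156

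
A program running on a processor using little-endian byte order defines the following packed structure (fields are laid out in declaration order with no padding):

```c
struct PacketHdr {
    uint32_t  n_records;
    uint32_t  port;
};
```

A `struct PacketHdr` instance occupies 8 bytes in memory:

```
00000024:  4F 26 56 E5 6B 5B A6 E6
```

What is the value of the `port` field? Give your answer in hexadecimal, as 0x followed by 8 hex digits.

0xE6A65B6B

`port` follows `n_records` (4 bytes), so it starts at byte offset 4 and occupies 4 bytes.
Bytes at offsets 4..7: 6B 5B A6 E6.
In little-endian order the low byte comes first in memory.
Reassemble most-significant byte first: E6 A6 5B 6B → 0xE6A65B6B.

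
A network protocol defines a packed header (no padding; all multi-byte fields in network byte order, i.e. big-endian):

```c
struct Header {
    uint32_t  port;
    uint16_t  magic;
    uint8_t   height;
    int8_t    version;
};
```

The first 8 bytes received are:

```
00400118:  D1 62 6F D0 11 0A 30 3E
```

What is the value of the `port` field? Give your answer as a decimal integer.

`port` is the first field, at byte offset 0, occupying 4 bytes.
Bytes at offsets 0..3: D1 62 6F D0.
Big-endian stores the most-significant byte at the lowest address.
The bytes are already most-significant first: 0xD1626FD0.
0xD1626FD0 = 3512889296.

3512889296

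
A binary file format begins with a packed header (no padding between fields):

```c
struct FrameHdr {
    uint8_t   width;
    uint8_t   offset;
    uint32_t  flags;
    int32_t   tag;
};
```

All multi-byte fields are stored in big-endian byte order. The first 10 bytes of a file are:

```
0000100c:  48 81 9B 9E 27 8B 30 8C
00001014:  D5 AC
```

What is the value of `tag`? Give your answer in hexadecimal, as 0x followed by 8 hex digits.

`tag` follows `width` (1 B), `offset` (1 B), `flags` (4 B), so it starts at offset 1 + 1 + 4 = 6 and occupies 4 bytes.
Bytes at offsets 6..9: 30 8C D5 AC.
Big-endian: lowest address holds the most-significant byte.
The bytes are already most-significant first: 0x308CD5AC.

0x308CD5AC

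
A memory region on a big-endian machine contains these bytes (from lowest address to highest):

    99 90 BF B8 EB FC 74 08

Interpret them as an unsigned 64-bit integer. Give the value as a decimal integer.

Big-endian: lowest address holds the most-significant byte.
The bytes are already most-significant first: 0x9990BFB8EBFC7408.
0x9990BFB8EBFC7408 = 11065555085403386888.

11065555085403386888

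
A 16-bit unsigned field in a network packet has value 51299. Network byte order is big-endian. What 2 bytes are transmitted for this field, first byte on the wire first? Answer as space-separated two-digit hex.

51299 in hexadecimal, padded to 16 bits, is 0xC863.
Split into bytes (most-significant first): C8 63.
In big-endian order the high byte comes first in memory.
So the memory order matches the most-significant-first order: C8 63.

C8 63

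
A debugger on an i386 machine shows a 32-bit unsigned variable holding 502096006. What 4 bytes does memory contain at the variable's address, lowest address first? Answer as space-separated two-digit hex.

86 60 ED 1D

502096006 in hexadecimal, padded to 32 bits, is 0x1DED6086.
Split into bytes (most-significant first): 1D ED 60 86.
In little-endian order the low byte comes first in memory.
So at ascending addresses the bytes are 86 60 ED 1D.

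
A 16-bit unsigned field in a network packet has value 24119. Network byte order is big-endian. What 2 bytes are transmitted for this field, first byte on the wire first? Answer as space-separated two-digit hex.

24119 in hexadecimal, padded to 16 bits, is 0x5E37.
Split into bytes (most-significant first): 5E 37.
Big-endian stores the most-significant byte at the lowest address.
So the memory order matches the most-significant-first order: 5E 37.

5E 37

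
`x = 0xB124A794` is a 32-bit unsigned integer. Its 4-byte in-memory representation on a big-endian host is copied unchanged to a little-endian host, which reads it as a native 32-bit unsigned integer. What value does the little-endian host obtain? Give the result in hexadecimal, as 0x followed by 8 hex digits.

0x94A724B1

Stored big-endian, the bytes at ascending addresses are B1 24 A7 94.
Read back as little-endian, the first byte is least significant, giving 0x94A724B1.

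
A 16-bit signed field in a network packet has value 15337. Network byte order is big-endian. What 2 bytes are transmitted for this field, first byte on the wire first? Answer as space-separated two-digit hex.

15337 in hexadecimal, padded to 16 bits, is 0x3BE9.
Split into bytes (most-significant first): 3B E9.
Big-endian stores the most-significant byte at the lowest address.
So the memory order matches the most-significant-first order: 3B E9.

3B E9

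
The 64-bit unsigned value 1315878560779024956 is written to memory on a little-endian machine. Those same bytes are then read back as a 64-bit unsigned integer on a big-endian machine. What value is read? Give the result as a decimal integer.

1315878560779024956 in 64-bit hexadecimal is 0x1242F09446C93A3C.
Stored little-endian, the bytes at ascending addresses are 3C 3A C9 46 94 F0 42 12.
Read back as big-endian, the last byte is least significant, giving 0x3C3AC94694F04212.
0x3C3AC94694F04212 = 4340002495908561426.

4340002495908561426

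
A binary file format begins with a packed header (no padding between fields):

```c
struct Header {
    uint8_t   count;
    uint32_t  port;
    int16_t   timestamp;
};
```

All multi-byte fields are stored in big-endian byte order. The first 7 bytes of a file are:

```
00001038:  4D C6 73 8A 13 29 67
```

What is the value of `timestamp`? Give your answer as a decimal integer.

10599

`timestamp` follows `count` (1 B), `port` (4 B), so it starts at offset 1 + 4 = 5 and occupies 2 bytes.
Bytes at offsets 5..6: 29 67.
Big-endian stores the most-significant byte at the lowest address.
The bytes are already most-significant first: 0x2967.
0x2967 = 10599.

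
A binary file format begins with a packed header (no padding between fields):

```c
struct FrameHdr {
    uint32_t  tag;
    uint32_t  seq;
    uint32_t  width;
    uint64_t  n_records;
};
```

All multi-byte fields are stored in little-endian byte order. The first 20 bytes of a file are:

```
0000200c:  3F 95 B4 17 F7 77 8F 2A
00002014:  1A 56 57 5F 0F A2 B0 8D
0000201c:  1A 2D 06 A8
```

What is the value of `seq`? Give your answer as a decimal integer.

714045431

`seq` follows `tag` (4 bytes), so it starts at byte offset 4 and occupies 4 bytes.
Bytes at offsets 4..7: F7 77 8F 2A.
Little-endian: lowest address holds the least-significant byte.
Reassemble most-significant byte first: 2A 8F 77 F7 → 0x2A8F77F7.
0x2A8F77F7 = 714045431.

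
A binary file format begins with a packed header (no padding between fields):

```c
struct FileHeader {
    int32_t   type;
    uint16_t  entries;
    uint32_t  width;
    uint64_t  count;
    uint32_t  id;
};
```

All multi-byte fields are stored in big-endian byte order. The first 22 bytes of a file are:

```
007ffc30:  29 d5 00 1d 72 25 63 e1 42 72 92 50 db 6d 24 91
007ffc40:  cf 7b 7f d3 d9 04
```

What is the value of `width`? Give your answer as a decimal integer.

1675706994

`width` follows `type` (4 B), `entries` (2 B), so it starts at offset 4 + 2 = 6 and occupies 4 bytes.
Bytes at offsets 6..9: 63 E1 42 72.
Big-endian stores the most-significant byte at the lowest address.
The bytes are already most-significant first: 0x63E14272.
0x63E14272 = 1675706994.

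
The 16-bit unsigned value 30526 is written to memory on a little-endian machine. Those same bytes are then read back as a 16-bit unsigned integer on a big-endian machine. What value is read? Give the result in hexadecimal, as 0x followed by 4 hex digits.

30526 in 16-bit hexadecimal is 0x773E.
Stored little-endian, the bytes at ascending addresses are 3E 77.
Read back as big-endian, the last byte is least significant, giving 0x3E77.

0x3E77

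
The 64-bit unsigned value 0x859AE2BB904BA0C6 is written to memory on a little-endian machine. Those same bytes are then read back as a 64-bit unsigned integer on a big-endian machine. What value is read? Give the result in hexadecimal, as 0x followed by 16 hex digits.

Stored little-endian, the bytes at ascending addresses are C6 A0 4B 90 BB E2 9A 85.
Read back as big-endian, the last byte is least significant, giving 0xC6A04B90BBE29A85.

0xC6A04B90BBE29A85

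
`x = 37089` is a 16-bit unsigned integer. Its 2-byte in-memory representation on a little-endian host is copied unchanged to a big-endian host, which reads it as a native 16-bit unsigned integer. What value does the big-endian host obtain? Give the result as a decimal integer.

37089 in 16-bit hexadecimal is 0x90E1.
Stored little-endian, the bytes at ascending addresses are E1 90.
Read back as big-endian, the last byte is least significant, giving 0xE190.
0xE190 = 57744.

57744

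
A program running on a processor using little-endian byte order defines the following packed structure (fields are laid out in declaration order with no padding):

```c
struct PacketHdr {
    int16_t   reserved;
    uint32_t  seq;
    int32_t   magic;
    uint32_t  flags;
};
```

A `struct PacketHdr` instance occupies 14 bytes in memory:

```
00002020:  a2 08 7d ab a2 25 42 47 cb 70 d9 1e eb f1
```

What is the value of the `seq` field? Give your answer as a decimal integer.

`seq` follows `reserved` (2 bytes), so it starts at byte offset 2 and occupies 4 bytes.
Bytes at offsets 2..5: 7D AB A2 25.
In little-endian order the low byte comes first in memory.
Reassemble most-significant byte first: 25 A2 AB 7D → 0x25A2AB7D.
0x25A2AB7D = 631417725.

631417725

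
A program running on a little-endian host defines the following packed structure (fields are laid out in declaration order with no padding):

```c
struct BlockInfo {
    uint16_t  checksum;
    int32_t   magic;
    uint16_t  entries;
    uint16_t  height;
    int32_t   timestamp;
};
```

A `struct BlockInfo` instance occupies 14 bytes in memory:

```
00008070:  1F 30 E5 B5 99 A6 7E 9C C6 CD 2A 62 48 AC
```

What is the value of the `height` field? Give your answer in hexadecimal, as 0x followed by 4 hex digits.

0xCDC6

`height` follows `checksum` (2 B), `magic` (4 B), `entries` (2 B), so it starts at offset 2 + 4 + 2 = 8 and occupies 2 bytes.
Bytes at offsets 8..9: C6 CD.
In little-endian order the low byte comes first in memory.
Reassemble most-significant byte first: CD C6 → 0xCDC6.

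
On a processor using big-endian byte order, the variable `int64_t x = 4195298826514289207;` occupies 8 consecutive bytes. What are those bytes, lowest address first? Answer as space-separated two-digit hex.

3A 38 B2 0E 18 FF 52 37

4195298826514289207 in hexadecimal, padded to 64 bits, is 0x3A38B20E18FF5237.
Split into bytes (most-significant first): 3A 38 B2 0E 18 FF 52 37.
Big-endian stores the most-significant byte at the lowest address.
So the memory order matches the most-significant-first order: 3A 38 B2 0E 18 FF 52 37.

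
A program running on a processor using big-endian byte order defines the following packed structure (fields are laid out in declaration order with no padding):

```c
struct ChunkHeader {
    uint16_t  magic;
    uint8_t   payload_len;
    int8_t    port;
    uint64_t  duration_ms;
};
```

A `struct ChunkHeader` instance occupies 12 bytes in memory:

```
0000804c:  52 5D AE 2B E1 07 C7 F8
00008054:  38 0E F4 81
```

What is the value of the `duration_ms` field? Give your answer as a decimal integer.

`duration_ms` follows `magic` (2 B), `payload_len` (1 B), `port` (1 B), so it starts at offset 2 + 1 + 1 = 4 and occupies 8 bytes.
Bytes at offsets 4..11: E1 07 C7 F8 38 0E F4 81.
Big-endian stores the most-significant byte at the lowest address.
The bytes are already most-significant first: 0xE107C7F8380EF481.
0xE107C7F8380EF481 = 16215148852277081217.

16215148852277081217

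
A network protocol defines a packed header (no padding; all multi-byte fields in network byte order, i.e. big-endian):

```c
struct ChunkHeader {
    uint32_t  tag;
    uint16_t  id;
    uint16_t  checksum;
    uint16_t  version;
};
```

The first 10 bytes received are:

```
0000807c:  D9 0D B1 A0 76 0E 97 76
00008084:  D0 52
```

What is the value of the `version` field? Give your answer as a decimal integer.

`version` follows `tag` (4 B), `id` (2 B), `checksum` (2 B), so it starts at offset 4 + 2 + 2 = 8 and occupies 2 bytes.
Bytes at offsets 8..9: D0 52.
Big-endian: lowest address holds the most-significant byte.
The bytes are already most-significant first: 0xD052.
0xD052 = 53330.

53330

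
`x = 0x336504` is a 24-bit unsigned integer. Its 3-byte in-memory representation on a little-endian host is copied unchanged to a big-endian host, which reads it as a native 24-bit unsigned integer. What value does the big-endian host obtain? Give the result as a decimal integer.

288051

Stored little-endian, the bytes at ascending addresses are 04 65 33.
Read back as big-endian, the last byte is least significant, giving 0x046533.
0x046533 = 288051.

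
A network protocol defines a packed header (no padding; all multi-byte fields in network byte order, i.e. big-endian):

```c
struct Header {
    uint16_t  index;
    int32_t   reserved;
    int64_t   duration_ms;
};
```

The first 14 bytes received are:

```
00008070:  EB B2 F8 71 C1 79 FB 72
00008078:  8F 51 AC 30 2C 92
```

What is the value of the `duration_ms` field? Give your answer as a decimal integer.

-328042241900663662

`duration_ms` follows `index` (2 B), `reserved` (4 B), so it starts at offset 2 + 4 = 6 and occupies 8 bytes.
Bytes at offsets 6..13: FB 72 8F 51 AC 30 2C 92.
In big-endian order the high byte comes first in memory.
The bytes are already most-significant first: 0xFB728F51AC302C92.
Top bit is set, so as a signed 64-bit value this is 0xFB728F51AC302C92 − 2^64 = -328042241900663662.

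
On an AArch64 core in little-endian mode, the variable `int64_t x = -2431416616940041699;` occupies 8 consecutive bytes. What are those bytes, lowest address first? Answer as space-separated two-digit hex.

Two's complement of -2431416616940041699 in 64 bits: 2431416616940041699 = 0x21BE2087E9B175E3; invert → 0xDE41DF78164E8A1C; add 1 → 0xDE41DF78164E8A1D.
Split into bytes (most-significant first): DE 41 DF 78 16 4E 8A 1D.
Little-endian stores the least-significant byte at the lowest address.
So at ascending addresses the bytes are 1D 8A 4E 16 78 DF 41 DE.

1D 8A 4E 16 78 DF 41 DE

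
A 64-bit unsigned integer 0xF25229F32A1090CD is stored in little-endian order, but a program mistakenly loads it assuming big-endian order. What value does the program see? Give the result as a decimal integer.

14812356951075803890

Stored little-endian, the bytes at ascending addresses are CD 90 10 2A F3 29 52 F2.
Read back as big-endian, the last byte is least significant, giving 0xCD90102AF32952F2.
0xCD90102AF32952F2 = 14812356951075803890.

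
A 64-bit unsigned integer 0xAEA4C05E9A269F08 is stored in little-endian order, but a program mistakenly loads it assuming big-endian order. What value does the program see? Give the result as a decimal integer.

621257718056920238

Stored little-endian, the bytes at ascending addresses are 08 9F 26 9A 5E C0 A4 AE.
Read back as big-endian, the last byte is least significant, giving 0x089F269A5EC0A4AE.
0x089F269A5EC0A4AE = 621257718056920238.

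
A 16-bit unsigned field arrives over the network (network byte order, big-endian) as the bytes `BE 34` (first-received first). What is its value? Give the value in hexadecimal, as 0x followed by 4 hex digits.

0xBE34

Big-endian: lowest address holds the most-significant byte.
The bytes are already most-significant first: 0xBE34.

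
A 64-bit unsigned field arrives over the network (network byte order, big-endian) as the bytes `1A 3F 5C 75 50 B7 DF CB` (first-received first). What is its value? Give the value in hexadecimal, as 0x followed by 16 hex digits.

0x1A3F5C7550B7DFCB

Big-endian stores the most-significant byte at the lowest address.
The bytes are already most-significant first: 0x1A3F5C7550B7DFCB.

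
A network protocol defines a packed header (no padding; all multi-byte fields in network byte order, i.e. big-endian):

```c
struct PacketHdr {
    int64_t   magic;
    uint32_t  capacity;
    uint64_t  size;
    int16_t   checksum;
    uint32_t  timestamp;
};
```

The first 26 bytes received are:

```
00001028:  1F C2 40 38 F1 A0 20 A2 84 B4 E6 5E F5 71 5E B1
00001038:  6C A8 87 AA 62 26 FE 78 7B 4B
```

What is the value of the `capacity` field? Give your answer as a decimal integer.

2226447966

`capacity` follows `magic` (8 bytes), so it starts at byte offset 8 and occupies 4 bytes.
Bytes at offsets 8..11: 84 B4 E6 5E.
Big-endian stores the most-significant byte at the lowest address.
The bytes are already most-significant first: 0x84B4E65E.
0x84B4E65E = 2226447966.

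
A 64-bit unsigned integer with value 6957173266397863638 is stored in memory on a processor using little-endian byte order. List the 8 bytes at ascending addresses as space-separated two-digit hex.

6957173266397863638 in hexadecimal, padded to 64 bits, is 0x608CD839A07D1ED6.
Split into bytes (most-significant first): 60 8C D8 39 A0 7D 1E D6.
Little-endian: lowest address holds the least-significant byte.
So at ascending addresses the bytes are D6 1E 7D A0 39 D8 8C 60.

D6 1E 7D A0 39 D8 8C 60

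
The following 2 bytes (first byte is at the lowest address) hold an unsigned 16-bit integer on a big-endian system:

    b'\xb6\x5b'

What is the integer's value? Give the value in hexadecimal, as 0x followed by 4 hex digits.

0xB65B

Big-endian: lowest address holds the most-significant byte.
The bytes are already most-significant first: 0xB65B.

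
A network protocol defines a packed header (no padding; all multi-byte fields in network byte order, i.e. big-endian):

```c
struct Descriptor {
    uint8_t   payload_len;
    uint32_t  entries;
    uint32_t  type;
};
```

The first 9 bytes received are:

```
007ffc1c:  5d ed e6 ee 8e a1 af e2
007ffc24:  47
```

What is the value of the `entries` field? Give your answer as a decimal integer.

`entries` follows `payload_len` (1 byte), so it starts at byte offset 1 and occupies 4 bytes.
Bytes at offsets 1..4: ED E6 EE 8E.
Big-endian: lowest address holds the most-significant byte.
The bytes are already most-significant first: 0xEDE6EE8E.
0xEDE6EE8E = 3991334542.

3991334542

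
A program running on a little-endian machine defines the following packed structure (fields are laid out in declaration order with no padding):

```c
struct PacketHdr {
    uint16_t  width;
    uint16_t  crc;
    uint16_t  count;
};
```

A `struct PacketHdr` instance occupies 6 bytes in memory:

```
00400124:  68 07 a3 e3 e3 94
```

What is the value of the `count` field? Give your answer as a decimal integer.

38115

`count` follows `width` (2 B), `crc` (2 B), so it starts at offset 2 + 2 = 4 and occupies 2 bytes.
Bytes at offsets 4..5: E3 94.
Little-endian: lowest address holds the least-significant byte.
Reassemble most-significant byte first: 94 E3 → 0x94E3.
0x94E3 = 38115.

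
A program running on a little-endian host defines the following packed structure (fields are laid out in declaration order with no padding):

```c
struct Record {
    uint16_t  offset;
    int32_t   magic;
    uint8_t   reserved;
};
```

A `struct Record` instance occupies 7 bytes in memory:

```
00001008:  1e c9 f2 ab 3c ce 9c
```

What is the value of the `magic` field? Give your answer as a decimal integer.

-834884622

`magic` follows `offset` (2 bytes), so it starts at byte offset 2 and occupies 4 bytes.
Bytes at offsets 2..5: F2 AB 3C CE.
Little-endian stores the least-significant byte at the lowest address.
Reassemble most-significant byte first: CE 3C AB F2 → 0xCE3CABF2.
Top bit is set, so as a signed 32-bit value this is 0xCE3CABF2 − 2^32 = -834884622.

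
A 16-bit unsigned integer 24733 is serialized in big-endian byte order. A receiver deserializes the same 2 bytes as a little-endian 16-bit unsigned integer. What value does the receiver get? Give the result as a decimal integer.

24733 in 16-bit hexadecimal is 0x609D.
Stored big-endian, the bytes at ascending addresses are 60 9D.
Read back as little-endian, the first byte is least significant, giving 0x9D60.
0x9D60 = 40288.

40288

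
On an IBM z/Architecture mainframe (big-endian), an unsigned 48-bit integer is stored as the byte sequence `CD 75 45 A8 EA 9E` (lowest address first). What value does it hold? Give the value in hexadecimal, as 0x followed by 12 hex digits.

0xCD7545A8EA9E

Big-endian: lowest address holds the most-significant byte.
The bytes are already most-significant first: 0xCD7545A8EA9E.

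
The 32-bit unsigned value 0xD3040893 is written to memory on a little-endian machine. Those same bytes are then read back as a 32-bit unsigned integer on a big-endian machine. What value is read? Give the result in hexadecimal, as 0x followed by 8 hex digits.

Stored little-endian, the bytes at ascending addresses are 93 08 04 D3.
Read back as big-endian, the last byte is least significant, giving 0x930804D3.

0x930804D3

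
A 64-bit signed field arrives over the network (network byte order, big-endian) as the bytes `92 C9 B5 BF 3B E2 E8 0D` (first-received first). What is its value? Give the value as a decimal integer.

-7869559040905123827

Big-endian stores the most-significant byte at the lowest address.
The bytes are already most-significant first: 0x92C9B5BF3BE2E80D.
Top bit is set, so as a signed 64-bit value this is 0x92C9B5BF3BE2E80D − 2^64 = -7869559040905123827.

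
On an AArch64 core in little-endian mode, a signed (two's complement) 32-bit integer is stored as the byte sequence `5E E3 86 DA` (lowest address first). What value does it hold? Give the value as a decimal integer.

Little-endian stores the least-significant byte at the lowest address.
Reassemble most-significant byte first: DA 86 E3 5E → 0xDA86E35E.
Top bit is set, so as a signed 32-bit value this is 0xDA86E35E − 2^32 = -628694178.

-628694178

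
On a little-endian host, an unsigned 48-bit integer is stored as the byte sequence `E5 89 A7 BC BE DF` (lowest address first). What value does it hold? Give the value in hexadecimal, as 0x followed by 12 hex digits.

Little-endian: lowest address holds the least-significant byte.
Reassemble most-significant byte first: DF BE BC A7 89 E5 → 0xDFBEBCA789E5.

0xDFBEBCA789E5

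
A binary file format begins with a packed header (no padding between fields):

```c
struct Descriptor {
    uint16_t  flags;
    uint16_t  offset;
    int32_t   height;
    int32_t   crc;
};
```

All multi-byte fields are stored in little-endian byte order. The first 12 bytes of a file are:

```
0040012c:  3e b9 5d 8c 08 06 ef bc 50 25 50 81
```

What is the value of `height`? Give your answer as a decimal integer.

`height` follows `flags` (2 B), `offset` (2 B), so it starts at offset 2 + 2 = 4 and occupies 4 bytes.
Bytes at offsets 4..7: 08 06 EF BC.
Little-endian stores the least-significant byte at the lowest address.
Reassemble most-significant byte first: BC EF 06 08 → 0xBCEF0608.
Top bit is set, so as a signed 32-bit value this is 0xBCEF0608 − 2^32 = -1125186040.

-1125186040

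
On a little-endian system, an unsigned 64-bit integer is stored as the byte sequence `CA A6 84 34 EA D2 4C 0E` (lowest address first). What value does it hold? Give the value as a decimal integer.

In little-endian order the low byte comes first in memory.
Reassemble most-significant byte first: 0E 4C D2 EA 34 84 A6 CA → 0x0E4CD2EA3484A6CA.
0x0E4CD2EA3484A6CA = 1030430318106289866.

1030430318106289866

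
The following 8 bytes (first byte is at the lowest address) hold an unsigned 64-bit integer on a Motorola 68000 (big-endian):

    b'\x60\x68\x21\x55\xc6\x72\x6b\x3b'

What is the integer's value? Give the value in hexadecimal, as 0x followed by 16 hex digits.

0x60682155C6726B3B

In big-endian order the high byte comes first in memory.
The bytes are already most-significant first: 0x60682155C6726B3B.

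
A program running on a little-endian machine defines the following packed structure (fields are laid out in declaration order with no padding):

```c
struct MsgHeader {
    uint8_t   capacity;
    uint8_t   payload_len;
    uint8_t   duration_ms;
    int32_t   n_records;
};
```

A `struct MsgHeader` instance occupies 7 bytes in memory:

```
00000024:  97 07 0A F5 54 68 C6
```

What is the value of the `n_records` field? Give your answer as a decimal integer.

`n_records` follows `capacity` (1 B), `payload_len` (1 B), `duration_ms` (1 B), so it starts at offset 1 + 1 + 1 = 3 and occupies 4 bytes.
Bytes at offsets 3..6: F5 54 68 C6.
Little-endian: lowest address holds the least-significant byte.
Reassemble most-significant byte first: C6 68 54 F5 → 0xC66854F5.
Top bit is set, so as a signed 32-bit value this is 0xC66854F5 − 2^32 = -966241035.

-966241035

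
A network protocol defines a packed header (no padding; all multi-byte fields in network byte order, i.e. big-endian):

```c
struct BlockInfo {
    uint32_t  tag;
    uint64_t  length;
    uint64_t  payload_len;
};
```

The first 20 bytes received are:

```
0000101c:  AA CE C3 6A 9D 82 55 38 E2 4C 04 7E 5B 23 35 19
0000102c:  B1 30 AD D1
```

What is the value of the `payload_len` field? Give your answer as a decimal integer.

6567151066099527121

`payload_len` follows `tag` (4 B), `length` (8 B), so it starts at offset 4 + 8 = 12 and occupies 8 bytes.
Bytes at offsets 12..19: 5B 23 35 19 B1 30 AD D1.
Big-endian: lowest address holds the most-significant byte.
The bytes are already most-significant first: 0x5B233519B130ADD1.
0x5B233519B130ADD1 = 6567151066099527121.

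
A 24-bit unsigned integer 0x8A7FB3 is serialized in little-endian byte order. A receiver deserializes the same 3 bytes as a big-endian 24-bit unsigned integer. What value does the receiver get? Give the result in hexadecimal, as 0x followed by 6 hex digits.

Stored little-endian, the bytes at ascending addresses are B3 7F 8A.
Read back as big-endian, the last byte is least significant, giving 0xB37F8A.

0xB37F8A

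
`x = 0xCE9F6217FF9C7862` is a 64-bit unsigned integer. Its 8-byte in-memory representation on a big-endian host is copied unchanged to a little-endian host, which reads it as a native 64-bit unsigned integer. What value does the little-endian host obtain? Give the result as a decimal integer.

7095593832345149390

Stored big-endian, the bytes at ascending addresses are CE 9F 62 17 FF 9C 78 62.
Read back as little-endian, the first byte is least significant, giving 0x62789CFF17629FCE.
0x62789CFF17629FCE = 7095593832345149390.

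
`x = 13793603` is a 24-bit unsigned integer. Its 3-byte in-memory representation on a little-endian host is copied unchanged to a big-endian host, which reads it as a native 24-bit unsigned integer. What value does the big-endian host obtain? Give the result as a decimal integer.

4422098

13793603 in 24-bit hexadecimal is 0xD27943.
Stored little-endian, the bytes at ascending addresses are 43 79 D2.
Read back as big-endian, the last byte is least significant, giving 0x4379D2.
0x4379D2 = 4422098.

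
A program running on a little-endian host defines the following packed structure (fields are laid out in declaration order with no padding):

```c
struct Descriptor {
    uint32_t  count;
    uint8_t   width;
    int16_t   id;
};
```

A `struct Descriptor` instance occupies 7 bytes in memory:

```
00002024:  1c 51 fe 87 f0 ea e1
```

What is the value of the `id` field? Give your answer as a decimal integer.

-7702

`id` follows `count` (4 B), `width` (1 B), so it starts at offset 4 + 1 = 5 and occupies 2 bytes.
Bytes at offsets 5..6: EA E1.
In little-endian order the low byte comes first in memory.
Reassemble most-significant byte first: E1 EA → 0xE1EA.
Top bit is set, so as a signed 16-bit value this is 0xE1EA − 2^16 = -7702.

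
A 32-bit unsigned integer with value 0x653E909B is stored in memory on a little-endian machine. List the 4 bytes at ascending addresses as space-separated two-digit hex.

Split into bytes (most-significant first): 65 3E 90 9B.
Little-endian stores the least-significant byte at the lowest address.
So at ascending addresses the bytes are 9B 90 3E 65.

9B 90 3E 65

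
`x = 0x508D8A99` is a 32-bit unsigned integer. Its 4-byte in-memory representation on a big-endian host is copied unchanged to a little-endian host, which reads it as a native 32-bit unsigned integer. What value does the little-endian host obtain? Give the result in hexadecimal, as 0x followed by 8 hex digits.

Stored big-endian, the bytes at ascending addresses are 50 8D 8A 99.
Read back as little-endian, the first byte is least significant, giving 0x998A8D50.

0x998A8D50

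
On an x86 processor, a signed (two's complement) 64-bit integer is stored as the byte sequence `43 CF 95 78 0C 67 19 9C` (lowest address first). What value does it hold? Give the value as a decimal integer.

-7198609226114674877

Little-endian: lowest address holds the least-significant byte.
Reassemble most-significant byte first: 9C 19 67 0C 78 95 CF 43 → 0x9C19670C7895CF43.
Top bit is set, so as a signed 64-bit value this is 0x9C19670C7895CF43 − 2^64 = -7198609226114674877.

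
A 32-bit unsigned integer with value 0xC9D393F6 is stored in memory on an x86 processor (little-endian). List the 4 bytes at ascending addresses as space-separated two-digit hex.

Split into bytes (most-significant first): C9 D3 93 F6.
Little-endian: lowest address holds the least-significant byte.
So at ascending addresses the bytes are F6 93 D3 C9.

F6 93 D3 C9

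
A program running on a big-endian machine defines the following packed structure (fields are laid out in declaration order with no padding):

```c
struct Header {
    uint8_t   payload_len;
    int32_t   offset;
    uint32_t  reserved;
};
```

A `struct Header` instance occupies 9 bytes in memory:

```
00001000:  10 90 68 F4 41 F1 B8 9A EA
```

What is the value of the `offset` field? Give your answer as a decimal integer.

`offset` follows `payload_len` (1 byte), so it starts at byte offset 1 and occupies 4 bytes.
Bytes at offsets 1..4: 90 68 F4 41.
In big-endian order the high byte comes first in memory.
The bytes are already most-significant first: 0x9068F441.
Top bit is set, so as a signed 32-bit value this is 0x9068F441 − 2^32 = -1872169919.

-1872169919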